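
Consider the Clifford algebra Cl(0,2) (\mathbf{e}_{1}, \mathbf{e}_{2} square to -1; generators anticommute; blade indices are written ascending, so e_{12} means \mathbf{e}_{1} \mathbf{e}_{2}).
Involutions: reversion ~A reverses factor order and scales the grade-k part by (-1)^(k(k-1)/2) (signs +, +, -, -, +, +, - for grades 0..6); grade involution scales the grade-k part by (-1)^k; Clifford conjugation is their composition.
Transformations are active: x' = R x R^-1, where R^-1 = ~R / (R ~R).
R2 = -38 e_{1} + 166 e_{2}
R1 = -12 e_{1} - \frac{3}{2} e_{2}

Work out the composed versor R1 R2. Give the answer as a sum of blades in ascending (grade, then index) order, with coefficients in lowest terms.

Distribute over the terms of R1 (each basis-blade product reordered to ascending indices, repeated generators contracted through their squares):
(-12 e_{1}) R2 = -456 - 1992 e_{12}
(-\frac{3}{2} e_{2}) R2 = 249 - 57 e_{12}
Summing the partial products and collecting blades:
Answer: -207 - 2049 e_{12}


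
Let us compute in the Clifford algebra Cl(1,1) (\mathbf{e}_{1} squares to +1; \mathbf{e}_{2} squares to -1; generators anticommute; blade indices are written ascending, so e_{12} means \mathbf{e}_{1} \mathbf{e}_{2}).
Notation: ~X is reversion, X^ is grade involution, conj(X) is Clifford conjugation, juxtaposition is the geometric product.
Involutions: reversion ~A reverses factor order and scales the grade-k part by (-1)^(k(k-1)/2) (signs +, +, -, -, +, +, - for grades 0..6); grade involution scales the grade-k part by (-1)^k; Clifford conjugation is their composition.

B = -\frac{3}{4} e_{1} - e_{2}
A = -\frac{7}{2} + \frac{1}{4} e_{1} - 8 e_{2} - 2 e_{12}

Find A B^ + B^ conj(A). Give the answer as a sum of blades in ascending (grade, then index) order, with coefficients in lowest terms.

first term: \frac{131}{16} - \frac{5}{8} e_{1} - 2 e_{2} + \frac{25}{4} e_{12}
second term: -\frac{131}{16} - \frac{5}{8} e_{1} - 2 e_{2} + \frac{25}{4} e_{12}
Answer: -\frac{5}{4} e_{1} - 4 e_{2} + \frac{25}{2} e_{12}


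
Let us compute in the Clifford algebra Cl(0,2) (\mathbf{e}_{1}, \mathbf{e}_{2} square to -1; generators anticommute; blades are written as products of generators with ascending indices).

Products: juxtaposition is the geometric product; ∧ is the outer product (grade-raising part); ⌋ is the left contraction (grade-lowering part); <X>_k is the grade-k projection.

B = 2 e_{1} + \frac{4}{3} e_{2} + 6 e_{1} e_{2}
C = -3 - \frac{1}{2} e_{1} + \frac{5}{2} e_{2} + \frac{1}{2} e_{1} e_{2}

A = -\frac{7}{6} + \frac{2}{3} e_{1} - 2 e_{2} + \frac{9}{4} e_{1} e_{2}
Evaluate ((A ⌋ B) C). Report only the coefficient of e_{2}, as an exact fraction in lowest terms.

step 1: -\frac{73}{6} - \frac{43}{3} e_{1} - \frac{50}{9} e_{2} - 7 e_{1} e_{2}
step 2: \frac{841}{18} + \frac{2297}{36} e_{1} - \frac{37}{12} e_{2} - \frac{853}{36} e_{1} e_{2}
Answer: -\frac{37}{12}


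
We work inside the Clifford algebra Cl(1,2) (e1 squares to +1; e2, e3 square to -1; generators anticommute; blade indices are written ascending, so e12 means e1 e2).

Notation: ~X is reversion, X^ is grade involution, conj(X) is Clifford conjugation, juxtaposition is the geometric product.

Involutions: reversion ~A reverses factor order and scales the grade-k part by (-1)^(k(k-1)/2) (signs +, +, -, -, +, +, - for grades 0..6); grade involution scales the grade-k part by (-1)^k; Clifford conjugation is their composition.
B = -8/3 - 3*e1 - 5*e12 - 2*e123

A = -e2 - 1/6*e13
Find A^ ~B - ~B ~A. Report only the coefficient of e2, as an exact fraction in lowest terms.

first term: 5*e1 - 7/3*e2 - 1/2*e3 + 3*e12 + 22/9*e13 - 5/6*e23
second term: 5*e1 + 7/3*e2 - 1/2*e3 + 3*e12 - 22/9*e13 - 5/6*e23
Answer: -14/3


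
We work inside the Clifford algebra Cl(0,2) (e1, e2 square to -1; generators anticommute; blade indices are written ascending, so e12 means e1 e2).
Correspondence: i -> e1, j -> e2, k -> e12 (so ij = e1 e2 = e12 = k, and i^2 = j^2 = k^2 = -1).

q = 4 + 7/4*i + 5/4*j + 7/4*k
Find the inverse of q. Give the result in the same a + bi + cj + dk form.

In blades: q = 4 + 7/4*e1 + 5/4*e2 + 7/4*e12.
With qbar = 4 - 7/4*e1 - 5/4*e2 - 7/4*e12 (scalar fixed, mapped units negated), q qbar = 379/16 (the sum of squared coefficients), so q^-1 = qbar / (379/16) = 64/379 - 28/379*e1 - 20/379*e2 - 28/379*e12; translating back:
Answer: 64/379 - 28/379*i - 20/379*j - 28/379*k


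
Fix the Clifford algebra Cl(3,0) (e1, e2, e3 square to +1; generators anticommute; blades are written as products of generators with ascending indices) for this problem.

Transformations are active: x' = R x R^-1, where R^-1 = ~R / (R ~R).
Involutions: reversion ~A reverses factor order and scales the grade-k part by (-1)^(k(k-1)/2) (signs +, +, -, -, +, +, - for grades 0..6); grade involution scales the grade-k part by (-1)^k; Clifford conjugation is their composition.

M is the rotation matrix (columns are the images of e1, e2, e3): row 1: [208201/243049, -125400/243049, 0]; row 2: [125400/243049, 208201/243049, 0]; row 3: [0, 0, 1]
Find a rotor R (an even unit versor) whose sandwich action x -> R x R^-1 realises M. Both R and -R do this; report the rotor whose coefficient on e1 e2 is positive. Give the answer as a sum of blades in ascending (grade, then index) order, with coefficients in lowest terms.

Method: write R = a + b12*e1 e2 + b13*e1 e3 + b23*e2 e3 with a^2 + b12^2 + b13^2 + b23^2 = 1 (so R^-1 = ~R). Expanding the columns R e_j ~R gives tr M = 4a^2 - 1 and, from the antisymmetric part, M21 - M12 = -4a*b12, M13 - M31 = 4a*b13, M32 - M23 = -4a*b23.
Here tr M = 659451/243049, so a^2 = (1 + tr M)/4 = 225625/243049 and a = ±475/493. Taking a = 475/493: M21 - M12 = 250800/243049, M13 - M31 = 0, M32 - M23 = 0, giving b12 = -132/493, b13 = 0, b23 = 0, i.e. R = 475/493 - 132/493*e1 e2.
Its e1 e2 coefficient is negative, so report the other preimage -R.
Answer: -475/493 + 132/493*e1 e2. Uniqueness: Spin(3) -> SO(3) maps R and -R to the same rotation of trace 659451/243049; fixing the sign of the e1 e2 coefficient removes the ambiguity.


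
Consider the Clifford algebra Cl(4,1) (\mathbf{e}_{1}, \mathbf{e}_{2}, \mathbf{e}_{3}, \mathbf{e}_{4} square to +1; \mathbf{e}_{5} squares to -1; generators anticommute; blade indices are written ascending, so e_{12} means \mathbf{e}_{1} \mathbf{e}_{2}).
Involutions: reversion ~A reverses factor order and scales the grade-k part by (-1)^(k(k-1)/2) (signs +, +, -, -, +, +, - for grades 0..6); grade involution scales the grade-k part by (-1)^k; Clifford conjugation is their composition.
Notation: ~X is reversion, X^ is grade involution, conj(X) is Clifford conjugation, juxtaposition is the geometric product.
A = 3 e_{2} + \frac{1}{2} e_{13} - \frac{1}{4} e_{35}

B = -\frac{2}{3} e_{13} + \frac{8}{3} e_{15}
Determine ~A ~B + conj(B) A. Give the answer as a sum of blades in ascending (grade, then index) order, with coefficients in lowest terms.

first term: \frac{1}{3} + \frac{2}{3} e_{13} - \frac{1}{6} e_{15} - \frac{4}{3} e_{35} - 2 e_{123} + 8 e_{125}
second term: -\frac{1}{3} + \frac{2}{3} e_{13} - \frac{1}{6} e_{15} - \frac{4}{3} e_{35} - 2 e_{123} + 8 e_{125}
Answer: \frac{4}{3} e_{13} - \frac{1}{3} e_{15} - \frac{8}{3} e_{35} - 4 e_{123} + 16 e_{125}


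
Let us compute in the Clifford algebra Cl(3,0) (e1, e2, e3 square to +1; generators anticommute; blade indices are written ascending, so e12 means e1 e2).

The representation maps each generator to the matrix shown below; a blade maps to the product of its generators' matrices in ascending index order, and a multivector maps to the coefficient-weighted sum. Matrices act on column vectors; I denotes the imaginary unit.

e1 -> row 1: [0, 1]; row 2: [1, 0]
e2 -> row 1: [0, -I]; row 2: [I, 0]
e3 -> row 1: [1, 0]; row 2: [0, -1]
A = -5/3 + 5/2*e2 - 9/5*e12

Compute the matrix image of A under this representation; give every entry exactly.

Bivector images (products of the table entries): rho(e12) = rho(e1)rho(e2) = row 1: [I, 0]; row 2: [0, -I].
M = (-5/3)*1 + (5/2)*rho(e2) + (-9/5)*rho(e12), summed entrywise (1 is the identity matrix):
Answer: row 1: [-5/3 - 9*I/5, -5*I/2]; row 2: [5*I/2, -5/3 + 9*I/5]


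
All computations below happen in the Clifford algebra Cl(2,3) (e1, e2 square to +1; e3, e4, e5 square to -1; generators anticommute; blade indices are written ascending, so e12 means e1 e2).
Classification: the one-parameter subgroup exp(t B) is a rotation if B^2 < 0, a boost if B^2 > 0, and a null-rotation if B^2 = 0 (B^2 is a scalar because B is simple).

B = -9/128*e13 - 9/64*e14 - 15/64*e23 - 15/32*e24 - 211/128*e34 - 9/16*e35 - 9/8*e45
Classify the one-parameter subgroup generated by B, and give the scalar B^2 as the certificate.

B^2 term by term: the squares give (-9/128)^2*(e13)^2 + (-9/64)^2*(e14)^2 + (-15/64)^2*(e23)^2 + (-15/32)^2*(e24)^2 + (-211/128)^2*(e34)^2 + (-9/16)^2*(e35)^2 + (-9/8)^2*(e45)^2 = 81/16384*(+1) + 81/4096*(+1) + 225/4096*(+1) + 225/1024*(+1) + 44521/16384*(-1) + 81/256*(-1) + 81/64*(-1) = -4 (each basis 2-blade squares to minus the product of its generators' squares); cross terms between blades sharing an index anticommute and cancel; the commuting (index-disjoint) pairs give grade-4 terms 2*c*c'*(blade product), which cancel blade by blade — e1234: -135/2048 + 135/2048 = 0; e1345: 81/512 - 81/512 = 0; e2345: 135/256 - 135/256 = 0 — confirming B is simple. So B^2 = -4.
Answer: rotation, certificate B^2 = -4. Why this suffices: the scalar -4 survives any versor conjugation, so its sign alone determines the class however B is presented.


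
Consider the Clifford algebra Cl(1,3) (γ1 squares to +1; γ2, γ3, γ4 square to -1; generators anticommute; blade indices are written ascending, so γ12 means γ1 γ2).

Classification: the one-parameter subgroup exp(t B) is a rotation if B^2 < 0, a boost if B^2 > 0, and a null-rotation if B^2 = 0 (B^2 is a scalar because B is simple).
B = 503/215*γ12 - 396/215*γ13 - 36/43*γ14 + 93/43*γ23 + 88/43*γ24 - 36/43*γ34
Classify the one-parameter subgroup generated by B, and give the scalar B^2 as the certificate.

B^2 term by term: the squares give (503/215)^2*(γ12)^2 + (-396/215)^2*(γ13)^2 + (-36/43)^2*(γ14)^2 + (93/43)^2*(γ23)^2 + (88/43)^2*(γ24)^2 + (-36/43)^2*(γ34)^2 = 253009/46225*(+1) + 156816/46225*(+1) + 1296/1849*(+1) + 8649/1849*(-1) + 7744/1849*(-1) + 1296/1849*(-1) = 0 (each basis 2-blade squares to minus the product of its generators' squares); cross terms between blades sharing an index anticommute and cancel; the commuting (index-disjoint) pairs give grade-4 terms 2*c*c'*(blade product), which cancel blade by blade — γ1234: -36216/9245 + 69696/9245 - 6696/1849 = 0 — confirming B is simple. So B^2 = 0.
Answer: null-rotation, certificate B^2 = 0. Certificate logic: 0 is a conjugation-invariant scalar, so its sign fixes rotation versus boost versus null-rotation outright.


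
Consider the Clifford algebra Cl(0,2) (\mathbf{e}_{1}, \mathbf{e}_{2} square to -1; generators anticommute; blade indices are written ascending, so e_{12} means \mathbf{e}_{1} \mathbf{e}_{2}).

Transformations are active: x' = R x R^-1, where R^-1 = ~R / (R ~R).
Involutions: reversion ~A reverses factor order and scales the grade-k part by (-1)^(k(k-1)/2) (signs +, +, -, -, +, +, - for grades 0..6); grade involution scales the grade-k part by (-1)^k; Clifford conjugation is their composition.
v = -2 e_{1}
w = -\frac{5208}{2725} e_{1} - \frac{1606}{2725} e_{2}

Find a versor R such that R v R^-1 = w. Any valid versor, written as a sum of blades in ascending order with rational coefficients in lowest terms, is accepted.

A norm check does it: q(v) = q(w) = -4, hence R = v + w = -\frac{10658}{2725} e_{1} - \frac{1606}{2725} e_{2} realises the map — parallel part kept, (v - w)/2 negated, v carried to w.
Answer: -\frac{10658}{2725} e_{1} - \frac{1606}{2725} e_{2}


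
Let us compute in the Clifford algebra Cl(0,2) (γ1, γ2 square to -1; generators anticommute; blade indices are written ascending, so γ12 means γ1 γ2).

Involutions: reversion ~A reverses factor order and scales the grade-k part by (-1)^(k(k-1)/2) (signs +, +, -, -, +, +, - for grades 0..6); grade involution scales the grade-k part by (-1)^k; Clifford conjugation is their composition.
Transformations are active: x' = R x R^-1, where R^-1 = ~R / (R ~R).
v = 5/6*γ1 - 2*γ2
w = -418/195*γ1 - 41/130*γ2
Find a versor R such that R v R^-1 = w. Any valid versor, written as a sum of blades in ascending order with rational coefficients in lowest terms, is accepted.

Here q(v) = q(w) = -169/36; the classical choice R = v + w = -511/390*γ1 - 301/130*γ2 then realises v -> w under the sandwich.
Answer: -511/390*γ1 - 301/130*γ2


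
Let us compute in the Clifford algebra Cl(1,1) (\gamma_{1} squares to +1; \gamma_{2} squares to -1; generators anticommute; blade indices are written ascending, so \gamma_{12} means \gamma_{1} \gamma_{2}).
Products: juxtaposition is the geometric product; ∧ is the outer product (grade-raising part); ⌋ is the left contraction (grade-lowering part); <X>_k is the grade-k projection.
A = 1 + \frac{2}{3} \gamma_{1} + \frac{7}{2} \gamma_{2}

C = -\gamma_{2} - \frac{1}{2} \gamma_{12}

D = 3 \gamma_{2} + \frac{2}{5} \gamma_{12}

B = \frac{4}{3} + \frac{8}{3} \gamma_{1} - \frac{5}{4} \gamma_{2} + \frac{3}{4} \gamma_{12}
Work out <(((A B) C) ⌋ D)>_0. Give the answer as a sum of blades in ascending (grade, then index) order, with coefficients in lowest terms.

step 1: \frac{539}{72} + \frac{445}{72} \gamma_{1} + \frac{47}{12} \gamma_{2} - \frac{113}{12} \gamma_{12}
step 2: \frac{69}{8} - \frac{91}{8} \gamma_{1} - \frac{1523}{144} \gamma_{2} - \frac{1429}{144} \gamma_{12}
step 3: \frac{19987}{720} - \frac{1523}{360} \gamma_{1} + \frac{853}{40} \gamma_{2} + \frac{69}{20} \gamma_{12}
step 4: \frac{19987}{720}
Answer: \frac{19987}{720}


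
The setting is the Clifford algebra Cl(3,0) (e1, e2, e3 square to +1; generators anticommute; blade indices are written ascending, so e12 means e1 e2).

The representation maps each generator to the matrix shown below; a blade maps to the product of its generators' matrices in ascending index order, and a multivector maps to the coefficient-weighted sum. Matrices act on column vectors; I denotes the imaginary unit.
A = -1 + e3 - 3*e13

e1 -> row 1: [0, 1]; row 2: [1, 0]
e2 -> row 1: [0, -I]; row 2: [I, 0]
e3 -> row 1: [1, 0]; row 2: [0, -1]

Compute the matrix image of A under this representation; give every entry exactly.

Bivector images (products of the table entries): rho(e13) = rho(e1)rho(e3) = row 1: [0, -1]; row 2: [1, 0].
M = (-1)*1 + (1)*rho(e3) + (-3)*rho(e13), summed entrywise (1 is the identity matrix):
Answer: row 1: [0, 3]; row 2: [-3, -2]


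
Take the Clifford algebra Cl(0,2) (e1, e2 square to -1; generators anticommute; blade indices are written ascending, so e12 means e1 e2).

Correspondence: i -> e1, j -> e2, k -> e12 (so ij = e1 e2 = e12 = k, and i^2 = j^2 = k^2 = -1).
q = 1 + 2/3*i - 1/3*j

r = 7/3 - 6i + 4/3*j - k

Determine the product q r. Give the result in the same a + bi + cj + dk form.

In blades: q = 1 + 2/3*e1 - 1/3*e2, r = 7/3 - 6*e1 + 4/3*e2 - e12.
Distribute q over r term by term (generator squares from the signature, products reordered to ascending indices): (1)*r = 7/3 - 6*e1 + 4/3*e2 - e12; (2/3*e1)*r = 4 + 14/9*e1 + 2/3*e2 + 8/9*e12; (-1/3*e2)*r = 4/9 + 1/3*e1 - 7/9*e2 - 2*e12.
Sum: 61/9 - 37/9*e1 + 11/9*e2 - 19/9*e12; translating back through the correspondence:
Answer: 61/9 - 37/9*i + 11/9*j - 19/9*k


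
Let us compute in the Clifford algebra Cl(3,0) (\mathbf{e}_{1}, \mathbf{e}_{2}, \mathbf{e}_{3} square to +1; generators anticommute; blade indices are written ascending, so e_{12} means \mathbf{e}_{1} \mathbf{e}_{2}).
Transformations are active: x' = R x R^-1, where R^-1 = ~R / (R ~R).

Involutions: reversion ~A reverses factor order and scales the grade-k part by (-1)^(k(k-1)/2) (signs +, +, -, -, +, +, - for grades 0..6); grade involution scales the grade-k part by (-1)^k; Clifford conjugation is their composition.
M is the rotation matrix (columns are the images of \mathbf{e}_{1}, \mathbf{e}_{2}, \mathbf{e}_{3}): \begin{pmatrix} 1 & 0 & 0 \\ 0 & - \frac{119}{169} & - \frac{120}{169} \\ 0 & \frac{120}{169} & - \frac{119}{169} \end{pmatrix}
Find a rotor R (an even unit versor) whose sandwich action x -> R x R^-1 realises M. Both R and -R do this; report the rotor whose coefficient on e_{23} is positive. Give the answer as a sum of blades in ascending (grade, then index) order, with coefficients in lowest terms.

Method: write R = a + b12*e_{12} + b13*e_{13} + b23*e_{23} with a^2 + b12^2 + b13^2 + b23^2 = 1 (so R^-1 = ~R). Expanding the columns R e_j ~R gives tr M = 4a^2 - 1 and, from the antisymmetric part, M21 - M12 = -4a*b12, M13 - M31 = 4a*b13, M32 - M23 = -4a*b23.
Here tr M = -\frac{69}{169}, so a^2 = (1 + tr M)/4 = \frac{25}{169} and a = ±\frac{5}{13}. Taking a = \frac{5}{13}: M21 - M12 = 0, M13 - M31 = 0, M32 - M23 = \frac{240}{169}, giving b12 = 0, b13 = 0, b23 = -\frac{12}{13}, i.e. R = \frac{5}{13} - \frac{12}{13} e_{23}.
Its e_{23} coefficient is negative, so report the other preimage -R.
Answer: -\frac{5}{13} + \frac{12}{13} e_{23}. Key observation: the double cover Spin(3) -> SO(3) sends R and -R to the same matrix (trace -\frac{69}{169} here), so the stated sign of the e_{23} coefficient is what selects one sheet.


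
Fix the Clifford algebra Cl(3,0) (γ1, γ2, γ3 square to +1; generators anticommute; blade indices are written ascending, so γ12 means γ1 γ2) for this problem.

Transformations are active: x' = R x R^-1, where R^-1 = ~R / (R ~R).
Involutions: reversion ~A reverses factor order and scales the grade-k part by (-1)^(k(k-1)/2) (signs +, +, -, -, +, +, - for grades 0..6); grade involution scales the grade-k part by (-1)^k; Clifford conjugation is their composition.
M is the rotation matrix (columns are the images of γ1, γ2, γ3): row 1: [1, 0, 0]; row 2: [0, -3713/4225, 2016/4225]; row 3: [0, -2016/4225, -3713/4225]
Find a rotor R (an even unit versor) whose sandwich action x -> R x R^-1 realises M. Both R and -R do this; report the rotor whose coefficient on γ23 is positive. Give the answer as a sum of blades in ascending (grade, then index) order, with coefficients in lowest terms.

Method: write R = a + b12*γ12 + b13*γ13 + b23*γ23 with a^2 + b12^2 + b13^2 + b23^2 = 1 (so R^-1 = ~R). Expanding the columns R e_j ~R gives tr M = 4a^2 - 1 and, from the antisymmetric part, M21 - M12 = -4a*b12, M13 - M31 = 4a*b13, M32 - M23 = -4a*b23.
Here tr M = -3201/4225, so a^2 = (1 + tr M)/4 = 256/4225 and a = ±16/65. Taking a = 16/65: M21 - M12 = 0, M13 - M31 = 0, M32 - M23 = -4032/4225, giving b12 = 0, b13 = 0, b23 = 63/65, i.e. R = 16/65 + 63/65*γ23.
Its γ23 coefficient is already positive.
Answer: 16/65 + 63/65*γ23. Key observation: the double cover Spin(3) -> SO(3) sends R and -R to the same matrix (trace -3201/4225 here), so the stated sign of the γ23 coefficient is what selects one sheet.


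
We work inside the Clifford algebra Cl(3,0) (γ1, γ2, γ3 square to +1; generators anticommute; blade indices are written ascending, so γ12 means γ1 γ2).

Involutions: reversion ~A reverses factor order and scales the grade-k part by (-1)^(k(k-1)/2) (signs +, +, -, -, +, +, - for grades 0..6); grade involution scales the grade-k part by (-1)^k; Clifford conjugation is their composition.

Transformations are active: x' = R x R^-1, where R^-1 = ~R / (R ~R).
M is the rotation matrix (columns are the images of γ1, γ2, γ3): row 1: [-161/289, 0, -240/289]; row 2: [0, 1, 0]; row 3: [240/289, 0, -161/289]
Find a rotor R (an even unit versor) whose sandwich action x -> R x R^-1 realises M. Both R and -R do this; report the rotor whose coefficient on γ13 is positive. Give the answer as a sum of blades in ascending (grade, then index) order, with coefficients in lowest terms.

Method: write R = a + b12*γ12 + b13*γ13 + b23*γ23 with a^2 + b12^2 + b13^2 + b23^2 = 1 (so R^-1 = ~R). Expanding the columns R e_j ~R gives tr M = 4a^2 - 1 and, from the antisymmetric part, M21 - M12 = -4a*b12, M13 - M31 = 4a*b13, M32 - M23 = -4a*b23.
Here tr M = -33/289, so a^2 = (1 + tr M)/4 = 64/289 and a = ±8/17. Taking a = 8/17: M21 - M12 = 0, M13 - M31 = -480/289, M32 - M23 = 0, giving b12 = 0, b13 = -15/17, b23 = 0, i.e. R = 8/17 - 15/17*γ13.
Its γ13 coefficient is negative, so report the other preimage -R.
Answer: -8/17 + 15/17*γ13. Why the constraint matters: R and -R act identically through the sandwich — M has trace -33/289 either way — so only the sign condition on γ13 picks one of the two preimages.


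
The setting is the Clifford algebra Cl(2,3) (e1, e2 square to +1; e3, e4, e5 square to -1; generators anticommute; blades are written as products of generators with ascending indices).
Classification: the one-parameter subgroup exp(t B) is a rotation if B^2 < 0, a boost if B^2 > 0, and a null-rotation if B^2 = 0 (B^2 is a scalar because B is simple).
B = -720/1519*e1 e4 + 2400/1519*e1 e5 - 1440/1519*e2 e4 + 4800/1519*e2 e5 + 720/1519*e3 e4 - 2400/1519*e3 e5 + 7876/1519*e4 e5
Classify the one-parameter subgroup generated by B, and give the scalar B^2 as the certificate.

B^2 term by term: the squares give (-720/1519)^2*(e1 e4)^2 + (2400/1519)^2*(e1 e5)^2 + (-1440/1519)^2*(e2 e4)^2 + (4800/1519)^2*(e2 e5)^2 + (720/1519)^2*(e3 e4)^2 + (-2400/1519)^2*(e3 e5)^2 + (7876/1519)^2*(e4 e5)^2 = 518400/2307361*(+1) + 5760000/2307361*(+1) + 2073600/2307361*(+1) + 23040000/2307361*(+1) + 518400/2307361*(-1) + 5760000/2307361*(-1) + 62031376/2307361*(-1) = -16 (each basis 2-blade squares to minus the product of its generators' squares); cross terms between blades sharing an index anticommute and cancel; the commuting (index-disjoint) pairs give grade-4 terms 2*c*c'*(blade product), which cancel blade by blade — e1 e2 e4 e5: 6912000/2307361 - 6912000/2307361 = 0; e1 e3 e4 e5: -3456000/2307361 + 3456000/2307361 = 0; e2 e3 e4 e5: -6912000/2307361 + 6912000/2307361 = 0 — confirming B is simple. So B^2 = -16.
Answer: rotation, certificate B^2 = -16. One invariant decides it: the square -16 survives every conjugation, and its sign is exactly the classification.


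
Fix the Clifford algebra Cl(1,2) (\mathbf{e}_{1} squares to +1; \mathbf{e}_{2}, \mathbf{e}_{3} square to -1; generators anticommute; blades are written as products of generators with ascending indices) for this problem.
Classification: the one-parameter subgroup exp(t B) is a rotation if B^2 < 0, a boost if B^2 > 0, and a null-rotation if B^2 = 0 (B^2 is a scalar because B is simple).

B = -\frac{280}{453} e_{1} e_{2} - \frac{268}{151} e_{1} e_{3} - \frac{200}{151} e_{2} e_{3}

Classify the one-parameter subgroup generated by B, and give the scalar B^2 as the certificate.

B^2 term by term: the squares give (-\frac{280}{453})^2*(e_{1} e_{2})^2 + (-\frac{268}{151})^2*(e_{1} e_{3})^2 + (-\frac{200}{151})^2*(e_{2} e_{3})^2 = \frac{78400}{205209}*(+1) + \frac{71824}{22801}*(+1) + \frac{40000}{22801}*(-1) = \frac{16}{9} (each basis 2-blade squares to minus the product of its generators' squares); cross terms between blades sharing an index anticommute and cancel. So B^2 = \frac{16}{9}.
Answer: boost, certificate B^2 = \frac{16}{9}. B^2 = \frac{16}{9} is basis-independent, so its sign is the whole story.


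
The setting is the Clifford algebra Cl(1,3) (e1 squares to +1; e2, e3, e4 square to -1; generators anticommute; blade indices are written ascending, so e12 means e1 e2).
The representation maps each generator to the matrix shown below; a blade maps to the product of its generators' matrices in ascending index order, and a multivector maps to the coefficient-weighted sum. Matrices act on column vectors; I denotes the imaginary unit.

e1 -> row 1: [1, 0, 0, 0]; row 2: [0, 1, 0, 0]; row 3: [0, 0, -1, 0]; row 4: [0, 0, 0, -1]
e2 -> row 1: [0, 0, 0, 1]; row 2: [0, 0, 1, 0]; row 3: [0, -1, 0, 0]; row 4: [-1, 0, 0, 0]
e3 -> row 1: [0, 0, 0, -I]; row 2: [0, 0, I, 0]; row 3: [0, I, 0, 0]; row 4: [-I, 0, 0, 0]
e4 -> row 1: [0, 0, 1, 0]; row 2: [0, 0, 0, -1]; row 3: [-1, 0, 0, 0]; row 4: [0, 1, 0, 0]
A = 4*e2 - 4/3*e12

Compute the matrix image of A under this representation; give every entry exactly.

Bivector images (products of the table entries): rho(e12) = rho(e1)rho(e2) = row 1: [0, 0, 0, 1]; row 2: [0, 0, 1, 0]; row 3: [0, 1, 0, 0]; row 4: [1, 0, 0, 0].
M = (4)*rho(e2) + (-4/3)*rho(e12), summed entrywise:
Answer: row 1: [0, 0, 0, 8/3]; row 2: [0, 0, 8/3, 0]; row 3: [0, -16/3, 0, 0]; row 4: [-16/3, 0, 0, 0]


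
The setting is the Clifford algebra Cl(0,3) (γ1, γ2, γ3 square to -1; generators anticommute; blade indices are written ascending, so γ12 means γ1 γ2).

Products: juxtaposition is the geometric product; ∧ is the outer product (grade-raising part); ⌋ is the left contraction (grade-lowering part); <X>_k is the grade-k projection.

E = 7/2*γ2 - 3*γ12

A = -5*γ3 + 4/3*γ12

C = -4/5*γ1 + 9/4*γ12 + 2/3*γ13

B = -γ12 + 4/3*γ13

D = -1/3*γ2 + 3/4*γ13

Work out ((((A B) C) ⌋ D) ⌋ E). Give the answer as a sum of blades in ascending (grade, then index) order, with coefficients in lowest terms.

step 1: 4/3 - 20/3*γ1 + 16/9*γ23 + 5*γ123
step 2: -16/3 - 16/15*γ1 + 55/3*γ2 - 245/36*γ3 + 49/27*γ12 + 44/9*γ13 + 4*γ23 - 64/45*γ123
step 3: 22/9 - 245/48*γ1 + 16/9*γ2 + 4/5*γ3 - 4*γ13
step 4: -56/9 - 16/3*γ1 - 973/144*γ2 - 22/3*γ12
Answer: -56/9 - 16/3*γ1 - 973/144*γ2 - 22/3*γ12


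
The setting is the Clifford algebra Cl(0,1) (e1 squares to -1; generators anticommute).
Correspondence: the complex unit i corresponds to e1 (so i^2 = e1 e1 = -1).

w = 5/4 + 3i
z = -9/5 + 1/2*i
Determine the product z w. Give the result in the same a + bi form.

In blades: z = -9/5 + 1/2*e1, w = 5/4 + 3*e1.
Distribute z over w term by term (generator squares from the signature, products reordered to ascending indices): (-9/5)*w = -9/4 - 27/5*e1; (1/2*e1)*w = -3/2 + 5/8*e1.
Sum: -15/4 - 191/40*e1; translating back through the correspondence:
Answer: -15/4 - 191/40*i


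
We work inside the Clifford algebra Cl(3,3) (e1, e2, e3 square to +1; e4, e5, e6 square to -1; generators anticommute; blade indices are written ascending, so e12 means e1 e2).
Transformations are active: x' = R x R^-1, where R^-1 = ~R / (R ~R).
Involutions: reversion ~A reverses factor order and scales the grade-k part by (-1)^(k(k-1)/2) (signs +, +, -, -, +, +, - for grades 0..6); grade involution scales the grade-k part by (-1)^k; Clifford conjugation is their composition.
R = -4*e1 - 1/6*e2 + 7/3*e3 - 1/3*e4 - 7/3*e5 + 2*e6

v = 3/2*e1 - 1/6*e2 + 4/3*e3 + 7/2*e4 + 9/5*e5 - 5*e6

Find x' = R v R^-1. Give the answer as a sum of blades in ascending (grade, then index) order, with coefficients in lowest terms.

~R = -4*e1 - 1/6*e2 + 7/3*e3 - 1/3*e4 - 7/3*e5 + 2*e6, and R ~R = 143/12, so R^-1 = ~R / (143/12).
R v = 2251/180 + 11/12*e12 - 53/6*e13 - 27/2*e14 - 37/10*e15 + 17*e16 + 1/6*e23 - 23/36*e24 - 31/45*e25 + 7/6*e26 + 155/18*e34 + 329/45*e35 - 43/3*e36 + 227/30*e45 - 16/3*e46 + 121/15*e56
Answer: -42451/4290*e1 - 2357/12870*e2 + 22934/6435*e3 - 54049/12870*e4 - 43097/6435*e5 + 19729/2145*e6


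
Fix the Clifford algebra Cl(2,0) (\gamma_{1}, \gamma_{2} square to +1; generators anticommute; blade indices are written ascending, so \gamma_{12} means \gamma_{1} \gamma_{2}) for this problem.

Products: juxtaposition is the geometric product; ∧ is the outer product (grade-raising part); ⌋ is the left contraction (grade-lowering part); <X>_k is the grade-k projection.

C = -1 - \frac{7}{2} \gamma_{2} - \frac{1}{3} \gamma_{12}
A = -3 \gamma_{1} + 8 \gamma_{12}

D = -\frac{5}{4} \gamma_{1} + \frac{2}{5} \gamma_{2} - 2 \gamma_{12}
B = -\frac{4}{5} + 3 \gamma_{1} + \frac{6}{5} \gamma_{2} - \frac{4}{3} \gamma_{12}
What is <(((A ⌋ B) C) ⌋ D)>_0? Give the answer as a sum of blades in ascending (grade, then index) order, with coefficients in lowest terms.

step 1: \frac{5}{3} + 4 \gamma_{2}
step 2: -\frac{47}{3} + \frac{4}{3} \gamma_{1} - \frac{59}{6} \gamma_{2} - \frac{5}{9} \gamma_{12}
step 3: -\frac{302}{45} - \frac{1}{12} \gamma_{1} - \frac{134}{15} \gamma_{2} + \frac{94}{3} \gamma_{12}
step 4: -\frac{302}{45}
Answer: -\frac{302}{45}


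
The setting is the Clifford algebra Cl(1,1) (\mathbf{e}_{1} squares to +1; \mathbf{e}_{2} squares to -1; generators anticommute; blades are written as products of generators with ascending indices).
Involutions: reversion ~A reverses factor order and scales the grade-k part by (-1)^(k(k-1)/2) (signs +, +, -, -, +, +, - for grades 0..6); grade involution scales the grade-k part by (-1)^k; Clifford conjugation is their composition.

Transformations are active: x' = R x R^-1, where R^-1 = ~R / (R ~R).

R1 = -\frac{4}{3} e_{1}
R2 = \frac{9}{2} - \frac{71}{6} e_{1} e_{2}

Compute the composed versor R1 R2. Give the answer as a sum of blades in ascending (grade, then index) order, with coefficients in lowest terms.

Distribute over the terms of R1 (each basis-blade product reordered to ascending indices, repeated generators contracted through their squares):
(-\frac{4}{3} e_{1}) R2 = -6 e_{1} + \frac{142}{9} e_{2}
Answer: -6 e_{1} + \frac{142}{9} e_{2}


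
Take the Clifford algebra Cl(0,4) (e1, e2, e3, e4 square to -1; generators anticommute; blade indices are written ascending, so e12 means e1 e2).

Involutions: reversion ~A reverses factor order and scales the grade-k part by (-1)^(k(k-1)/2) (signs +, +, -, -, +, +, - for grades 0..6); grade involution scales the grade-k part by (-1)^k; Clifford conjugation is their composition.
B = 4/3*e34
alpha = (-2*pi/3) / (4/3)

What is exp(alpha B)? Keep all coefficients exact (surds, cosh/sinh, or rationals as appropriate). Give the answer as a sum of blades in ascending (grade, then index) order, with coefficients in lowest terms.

B^2 = (4/3)^2*(e34)^2 = 16/9*(-1) = -16/9 (a basis 2-blade squares to minus the product of its generators' squares).
B^2 = -16/9 — the negative square puts this in the circular regime; l = 4/3, alpha*l = -2*pi/3, so exp(alpha B) = cos(-2*pi/3) + (sin(-2*pi/3)/(4/3))*B = -1/2 + (-3*sqrt(3)/8)*B.
Answer: -1/2 - sqrt(3)/2*e34


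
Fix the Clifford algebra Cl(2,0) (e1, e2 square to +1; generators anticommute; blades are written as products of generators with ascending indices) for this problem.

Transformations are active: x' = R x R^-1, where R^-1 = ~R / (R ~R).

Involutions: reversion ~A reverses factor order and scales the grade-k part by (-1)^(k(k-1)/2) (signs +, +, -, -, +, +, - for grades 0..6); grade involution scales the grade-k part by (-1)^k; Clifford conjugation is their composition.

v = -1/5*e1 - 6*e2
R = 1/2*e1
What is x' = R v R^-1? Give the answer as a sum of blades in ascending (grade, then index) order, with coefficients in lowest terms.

~R = 1/2*e1, and R ~R = 1/4, so R^-1 = ~R / (1/4).
R v = -1/10 - 3*e1 e2
Answer: -1/5*e1 + 6*e2


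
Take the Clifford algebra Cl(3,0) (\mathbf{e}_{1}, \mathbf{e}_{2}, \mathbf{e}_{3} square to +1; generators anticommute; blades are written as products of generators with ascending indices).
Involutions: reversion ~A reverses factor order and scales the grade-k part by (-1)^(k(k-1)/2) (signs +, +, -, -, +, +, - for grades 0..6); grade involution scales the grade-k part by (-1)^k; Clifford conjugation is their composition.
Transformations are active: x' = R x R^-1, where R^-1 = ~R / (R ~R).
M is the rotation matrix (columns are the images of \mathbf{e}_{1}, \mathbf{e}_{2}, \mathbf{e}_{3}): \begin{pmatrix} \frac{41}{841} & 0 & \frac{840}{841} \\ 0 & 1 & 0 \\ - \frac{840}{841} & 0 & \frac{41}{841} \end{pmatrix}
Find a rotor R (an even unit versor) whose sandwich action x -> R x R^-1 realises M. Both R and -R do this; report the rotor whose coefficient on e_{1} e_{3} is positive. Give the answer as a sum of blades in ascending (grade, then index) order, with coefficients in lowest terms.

Method: write R = a + b12*e_{1} e_{2} + b13*e_{1} e_{3} + b23*e_{2} e_{3} with a^2 + b12^2 + b13^2 + b23^2 = 1 (so R^-1 = ~R). Expanding the columns R e_j ~R gives tr M = 4a^2 - 1 and, from the antisymmetric part, M21 - M12 = -4a*b12, M13 - M31 = 4a*b13, M32 - M23 = -4a*b23.
Here tr M = \frac{923}{841}, so a^2 = (1 + tr M)/4 = \frac{441}{841} and a = ±\frac{21}{29}. Taking a = \frac{21}{29}: M21 - M12 = 0, M13 - M31 = \frac{1680}{841}, M32 - M23 = 0, giving b12 = 0, b13 = \frac{20}{29}, b23 = 0, i.e. R = \frac{21}{29} + \frac{20}{29} e_{1} e_{3}.
Its e_{1} e_{3} coefficient is already positive.
Answer: \frac{21}{29} + \frac{20}{29} e_{1} e_{3}. Sheet selection: the two-to-one cover makes ±R indistinguishable at the matrix level (trace \frac{923}{841}), so uniqueness comes from the required sign on e_{1} e_{3}.


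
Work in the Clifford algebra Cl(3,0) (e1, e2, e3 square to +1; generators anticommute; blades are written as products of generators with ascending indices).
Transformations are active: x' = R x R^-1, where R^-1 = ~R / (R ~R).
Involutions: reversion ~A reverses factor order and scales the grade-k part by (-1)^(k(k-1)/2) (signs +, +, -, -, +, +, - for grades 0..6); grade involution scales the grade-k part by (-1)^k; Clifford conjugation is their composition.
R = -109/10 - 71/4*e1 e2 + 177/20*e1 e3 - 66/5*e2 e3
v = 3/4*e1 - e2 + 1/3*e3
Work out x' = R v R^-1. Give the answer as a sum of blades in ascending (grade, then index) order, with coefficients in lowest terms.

~R = -109/10 + 71/4*e1 e2 - 177/20*e1 e3 + 66/5*e2 e3, and R ~R = 137287/200, so R^-1 = ~R / (137287/200).
R v = 501/40*e1 + 317/16*e2 - 5633/240*e3 - 209/30*e1 e2 e3
Answer: -21007/23876*e1 + 6571/11938*e2 + 27661/35814*e3


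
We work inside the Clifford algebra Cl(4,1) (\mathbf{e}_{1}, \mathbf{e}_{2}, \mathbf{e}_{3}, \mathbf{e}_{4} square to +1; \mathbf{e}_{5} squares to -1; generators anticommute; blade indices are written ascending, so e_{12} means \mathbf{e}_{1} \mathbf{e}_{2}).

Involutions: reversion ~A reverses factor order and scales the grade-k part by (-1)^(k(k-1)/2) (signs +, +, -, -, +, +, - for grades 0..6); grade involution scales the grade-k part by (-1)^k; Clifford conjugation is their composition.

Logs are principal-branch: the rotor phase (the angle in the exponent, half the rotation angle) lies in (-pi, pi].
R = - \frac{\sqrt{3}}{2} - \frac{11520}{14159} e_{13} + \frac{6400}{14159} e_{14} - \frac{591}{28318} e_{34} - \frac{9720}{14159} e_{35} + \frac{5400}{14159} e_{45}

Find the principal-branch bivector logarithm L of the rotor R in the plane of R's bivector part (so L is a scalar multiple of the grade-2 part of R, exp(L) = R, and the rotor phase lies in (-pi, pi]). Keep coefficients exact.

The scalar part of R is - \frac{\sqrt{3}}{2}, and that scalar determines the rotor phase on the principal branch; recovering the unit plane as bivector-part over sine of the phase gives L = phase * plane.
Concretely: cos(phase) = - \frac{\sqrt{3}}{2} gives phase = ±\frac{5 \pi}{6}, and since phase/sin(phase) is even the sign is immaterial: L = (phase/sin(phase)) * <R>_2 = (\frac{5 \pi}{3}) * <R>_2.
Answer: - \frac{19200 \pi}{14159} e_{13} + \frac{32000 \pi}{42477} e_{14} - \frac{985 \pi}{28318} e_{34} - \frac{16200 \pi}{14159} e_{35} + \frac{9000 \pi}{14159} e_{45}


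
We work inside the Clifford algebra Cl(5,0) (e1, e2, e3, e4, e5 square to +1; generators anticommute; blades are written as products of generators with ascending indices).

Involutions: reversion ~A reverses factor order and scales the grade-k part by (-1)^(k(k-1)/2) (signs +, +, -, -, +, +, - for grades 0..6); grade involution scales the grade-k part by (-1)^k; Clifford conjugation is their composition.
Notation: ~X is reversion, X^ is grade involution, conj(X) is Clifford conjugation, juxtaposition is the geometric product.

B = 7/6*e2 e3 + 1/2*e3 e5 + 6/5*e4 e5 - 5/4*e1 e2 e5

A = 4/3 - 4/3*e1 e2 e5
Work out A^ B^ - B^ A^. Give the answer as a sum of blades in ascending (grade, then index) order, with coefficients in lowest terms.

first term: -5/3 + 14/9*e2 e3 + 2/3*e3 e5 + 8/5*e4 e5 - 2/3*e1 e2 e3 - 8/5*e1 e2 e4 + 5/3*e1 e2 e5 + 14/9*e1 e3 e5
second term: -5/3 + 14/9*e2 e3 + 2/3*e3 e5 + 8/5*e4 e5 + 2/3*e1 e2 e3 + 8/5*e1 e2 e4 + 5/3*e1 e2 e5 - 14/9*e1 e3 e5
Answer: -4/3*e1 e2 e3 - 16/5*e1 e2 e4 + 28/9*e1 e3 e5


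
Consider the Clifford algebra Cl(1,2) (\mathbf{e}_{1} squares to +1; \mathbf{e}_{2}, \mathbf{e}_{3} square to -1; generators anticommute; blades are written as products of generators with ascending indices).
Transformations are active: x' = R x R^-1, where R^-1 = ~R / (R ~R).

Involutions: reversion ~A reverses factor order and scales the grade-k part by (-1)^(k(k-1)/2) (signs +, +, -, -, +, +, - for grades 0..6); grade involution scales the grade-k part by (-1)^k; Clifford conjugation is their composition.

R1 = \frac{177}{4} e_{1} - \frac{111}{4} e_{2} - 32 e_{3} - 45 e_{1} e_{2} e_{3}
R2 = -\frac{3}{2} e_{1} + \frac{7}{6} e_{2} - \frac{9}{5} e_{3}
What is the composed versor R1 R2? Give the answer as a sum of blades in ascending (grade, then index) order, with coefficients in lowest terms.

Distribute over the terms of R2 (each basis-blade product reordered to ascending indices, repeated generators contracted through their squares):
R1 (-\frac{3}{2} e_{1}) = -\frac{531}{8} - \frac{333}{8} e_{1} e_{2} - 48 e_{1} e_{3} + \frac{135}{2} e_{2} e_{3}
R1 (\frac{7}{6} e_{2}) = \frac{259}{8} + \frac{413}{8} e_{1} e_{2} - \frac{105}{2} e_{1} e_{3} + \frac{112}{3} e_{2} e_{3}
R1 (-\frac{9}{5} e_{3}) = -\frac{288}{5} - 81 e_{1} e_{2} - \frac{1593}{20} e_{1} e_{3} + \frac{999}{20} e_{2} e_{3}
Summing the partial products and collecting blades:
Answer: -\frac{458}{5} - 71 e_{1} e_{2} - \frac{3603}{20} e_{1} e_{3} + \frac{9287}{60} e_{2} e_{3}


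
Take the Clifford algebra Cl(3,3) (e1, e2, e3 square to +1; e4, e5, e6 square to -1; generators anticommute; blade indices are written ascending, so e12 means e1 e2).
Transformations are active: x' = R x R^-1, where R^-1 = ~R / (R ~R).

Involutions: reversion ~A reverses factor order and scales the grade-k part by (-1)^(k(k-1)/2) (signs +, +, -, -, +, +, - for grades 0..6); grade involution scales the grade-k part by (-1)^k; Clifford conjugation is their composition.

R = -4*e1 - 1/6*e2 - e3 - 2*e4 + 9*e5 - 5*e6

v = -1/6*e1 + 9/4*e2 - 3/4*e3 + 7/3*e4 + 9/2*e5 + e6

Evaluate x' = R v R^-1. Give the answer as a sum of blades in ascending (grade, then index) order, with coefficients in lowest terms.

~R = -4*e1 - 1/6*e2 - e3 - 2*e4 + 9*e5 - 5*e6, and R ~R = -3347/36, so R^-1 = ~R / (-3347/36).
R v = -715/24 - 325/36*e12 + 17/6*e13 - 29/3*e14 - 33/2*e15 - 29/6*e16 + 19/8*e23 + 37/9*e24 - 21*e25 + 133/12*e26 - 23/6*e34 + 9/4*e35 - 19/4*e36 - 30*e45 + 29/3*e46 + 63/2*e56
Answer: -48133/20082*e1 - 31553/13388*e2 + 1461/13388*e3 - 36299/10041*e4 + 8487/6694*e5 - 14072/3347*e6


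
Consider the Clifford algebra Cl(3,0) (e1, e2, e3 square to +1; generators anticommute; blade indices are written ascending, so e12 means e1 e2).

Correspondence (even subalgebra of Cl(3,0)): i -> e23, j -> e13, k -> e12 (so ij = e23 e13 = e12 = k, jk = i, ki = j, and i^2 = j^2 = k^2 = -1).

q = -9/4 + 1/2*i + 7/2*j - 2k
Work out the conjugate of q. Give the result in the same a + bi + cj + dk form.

In blades: q = -9/4 - 2*e12 + 7/2*e13 + 1/2*e23.
Quaternion conjugation is reversion on the even subalgebra: the scalar is fixed and every grade-2 blade flips sign, giving -9/4 + 2*e12 - 7/2*e13 - 1/2*e23; translating back:
Answer: -9/4 - 1/2*i - 7/2*j + 2k


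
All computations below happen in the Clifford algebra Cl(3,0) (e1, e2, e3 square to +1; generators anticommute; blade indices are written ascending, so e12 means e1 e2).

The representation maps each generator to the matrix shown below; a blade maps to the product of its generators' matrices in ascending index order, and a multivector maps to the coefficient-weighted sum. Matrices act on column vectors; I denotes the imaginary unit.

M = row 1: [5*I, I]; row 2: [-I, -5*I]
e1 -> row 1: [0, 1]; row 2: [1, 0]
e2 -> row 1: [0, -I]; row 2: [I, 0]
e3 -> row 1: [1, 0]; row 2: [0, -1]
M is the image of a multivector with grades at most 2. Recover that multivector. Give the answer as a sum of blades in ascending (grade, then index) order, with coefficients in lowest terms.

Method: 1, rho(e1), rho(e2), rho(e3) form a trace-orthogonal basis of the 2x2 complex matrices (tr(X Y) = 2 if X = Y, else 0), so M = m0*1 + m1*rho(e1) + m2*rho(e2) + m3*rho(e3) with m0 = tr(M)/2 = 0, m1 = tr(M rho(e1))/2 = 0, m2 = tr(M rho(e2))/2 = -1, m3 = tr(M rho(e3))/2 = 5*I.
Multiplying table entries, the bivector images are rho(e12) = I*rho(e3), rho(e13) = -I*rho(e2), rho(e23) = I*rho(e1); with real blade coefficients the real parts of m0..m3 are the coefficients of 1, e1, e2, e3 and the imaginary parts give the bivectors (e23: Im m1, e13: -Im m2, e12: Im m3).
Answer: -e2 + 5*e12
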